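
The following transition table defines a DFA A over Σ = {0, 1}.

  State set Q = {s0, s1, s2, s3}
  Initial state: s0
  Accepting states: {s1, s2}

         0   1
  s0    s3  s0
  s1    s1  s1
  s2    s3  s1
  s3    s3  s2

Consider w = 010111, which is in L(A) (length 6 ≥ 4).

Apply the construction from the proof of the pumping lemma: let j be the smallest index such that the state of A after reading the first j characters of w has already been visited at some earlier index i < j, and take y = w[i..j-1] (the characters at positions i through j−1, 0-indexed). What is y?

10

Run of A on w = 0 1 0 1 1 1:
  step 0: s0  (start)
  step 1: s3  (read 0: s0→s3)
  step 2: s2  (read 1: s3→s2)
  step 3: s3  (read 0: s2→s3)   ← first repeat (s3 seen earlier)
  step 4: s2  (read 1: s3→s2)
  step 5: s1  (read 1: s2→s1)
  step 6: s1  (read 1: s1→s1)

So i = 1, j = 3, giving x = w[0:1] = 0, y = w[1:3] = 10, z = w[3:6] = 111.
Check: |xy| = 3 ≤ 4 and |y| = 2 ≥ 1. Reading y takes A from s3 back to s3, so every xyⁱz is accepted.
Pumping length from the standard proof: p = 4 (the number of states). The repeated state found above gives |xy| = j ≤ 4 and |y| = j − i ≥ 1.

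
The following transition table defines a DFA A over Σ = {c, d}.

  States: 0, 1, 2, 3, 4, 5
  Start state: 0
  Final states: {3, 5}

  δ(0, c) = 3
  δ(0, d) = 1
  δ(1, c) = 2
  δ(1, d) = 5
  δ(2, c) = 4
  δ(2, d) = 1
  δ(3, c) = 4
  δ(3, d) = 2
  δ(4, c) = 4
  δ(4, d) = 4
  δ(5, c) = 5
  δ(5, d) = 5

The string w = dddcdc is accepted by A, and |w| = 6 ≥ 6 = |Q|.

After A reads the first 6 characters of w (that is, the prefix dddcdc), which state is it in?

5

Run of A on the first 6 characters of w = d d d c d c:
  step 0: 0  (start)
  step 1: 1  (read d: 0→1)
  step 2: 5  (read d: 1→5)
  step 3: 5  (read d: 5→5)
  step 4: 5  (read c: 5→5)
  step 5: 5  (read d: 5→5)
  step 6: 5  (read c: 5→5)

After reading 6 characters, A is in state 5.
(This kind of state-tracing is the core of the pumping-lemma construction: with 6 states, pigeonhole forces a repeat within the first 6 steps.)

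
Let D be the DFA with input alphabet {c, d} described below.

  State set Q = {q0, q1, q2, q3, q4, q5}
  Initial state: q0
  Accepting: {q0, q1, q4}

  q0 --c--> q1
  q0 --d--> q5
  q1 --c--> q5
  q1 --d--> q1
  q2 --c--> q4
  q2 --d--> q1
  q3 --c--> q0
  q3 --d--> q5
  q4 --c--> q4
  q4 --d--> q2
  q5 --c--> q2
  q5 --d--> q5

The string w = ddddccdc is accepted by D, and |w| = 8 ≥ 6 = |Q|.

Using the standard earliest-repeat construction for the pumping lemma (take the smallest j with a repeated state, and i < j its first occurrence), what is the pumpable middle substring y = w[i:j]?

State sequence: q0 -d-> q5 -d-> q5 -d-> q5 -d-> q5 -c-> q2 -c-> q4 -d-> q2 -c-> q4
First repeat at step 2: q5 was already visited.

So i = 1, j = 2, giving x = w[0:1] = d, y = w[1:2] = d, z = w[2:8] = ddccdc.
Check: |xy| = 2 ≤ 6 and |y| = 1 ≥ 1. Reading y takes D from q5 back to q5, so every xyⁱz is accepted.

d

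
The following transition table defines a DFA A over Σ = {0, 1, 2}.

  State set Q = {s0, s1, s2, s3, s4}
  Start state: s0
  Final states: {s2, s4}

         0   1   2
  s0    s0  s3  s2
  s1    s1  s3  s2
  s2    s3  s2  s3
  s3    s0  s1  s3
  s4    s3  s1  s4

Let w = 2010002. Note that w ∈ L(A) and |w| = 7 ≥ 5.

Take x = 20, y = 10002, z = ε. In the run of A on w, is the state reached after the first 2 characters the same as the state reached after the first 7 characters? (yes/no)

no

State sequence: s0 -2-> s2 -0-> s3 -1-> s1 -0-> s1 -0-> s1 -0-> s1 -2-> s2

After x (step 2): s3. After xy (step 7): s2.
They differ (s3 ≠ s2), so y is not a cycle from the state after x; this split is not the one the pumping-lemma construction produces, and pumping y need not keep the string in L(A).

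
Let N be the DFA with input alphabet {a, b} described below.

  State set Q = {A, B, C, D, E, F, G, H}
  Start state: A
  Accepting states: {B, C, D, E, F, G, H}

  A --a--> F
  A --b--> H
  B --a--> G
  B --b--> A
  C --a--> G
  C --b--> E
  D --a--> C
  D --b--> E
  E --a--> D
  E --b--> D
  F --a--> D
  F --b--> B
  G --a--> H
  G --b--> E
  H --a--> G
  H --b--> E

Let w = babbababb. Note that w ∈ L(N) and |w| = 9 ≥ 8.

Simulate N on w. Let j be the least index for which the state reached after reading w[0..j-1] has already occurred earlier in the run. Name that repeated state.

Run of N on w = b a b b a b a b b:
  step 0: A  (start)
  step 1: H  (read b: A→H)
  step 2: G  (read a: H→G)
  step 3: E  (read b: G→E)
  step 4: D  (read b: E→D)
  step 5: C  (read a: D→C)
  step 6: E  (read b: C→E)   ← first repeat (E seen earlier)
  step 7: D  (read a: E→D)
  step 8: E  (read b: D→E)
  step 9: D  (read b: E→D)

The earliest repeat is at step j = 6: N is in E, which it already visited at step i = 3.
With |Q| = 8, pigeonhole forces a state repeat no later than step 8; the substring read between the first and second visits to that state can be pumped.

E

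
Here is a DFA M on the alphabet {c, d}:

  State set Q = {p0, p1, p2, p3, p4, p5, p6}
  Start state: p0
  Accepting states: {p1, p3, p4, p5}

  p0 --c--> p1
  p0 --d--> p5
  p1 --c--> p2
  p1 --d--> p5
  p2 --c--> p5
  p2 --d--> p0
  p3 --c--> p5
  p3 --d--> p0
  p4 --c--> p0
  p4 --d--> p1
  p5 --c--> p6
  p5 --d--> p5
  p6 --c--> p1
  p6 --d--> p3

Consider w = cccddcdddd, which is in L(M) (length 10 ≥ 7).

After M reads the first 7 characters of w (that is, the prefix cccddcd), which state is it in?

Run of M on the first 7 characters of w = c c c d d c d:
  step 0: p0  (start)
  step 1: p1  (read c: p0→p1)
  step 2: p2  (read c: p1→p2)
  step 3: p5  (read c: p2→p5)
  step 4: p5  (read d: p5→p5)
  step 5: p5  (read d: p5→p5)
  step 6: p6  (read c: p5→p6)
  step 7: p3  (read d: p6→p3)

After reading 7 characters, M is in state p3.
(This kind of state-tracing is the core of the pumping-lemma construction: with 7 states, pigeonhole forces a repeat within the first 7 steps.)

p3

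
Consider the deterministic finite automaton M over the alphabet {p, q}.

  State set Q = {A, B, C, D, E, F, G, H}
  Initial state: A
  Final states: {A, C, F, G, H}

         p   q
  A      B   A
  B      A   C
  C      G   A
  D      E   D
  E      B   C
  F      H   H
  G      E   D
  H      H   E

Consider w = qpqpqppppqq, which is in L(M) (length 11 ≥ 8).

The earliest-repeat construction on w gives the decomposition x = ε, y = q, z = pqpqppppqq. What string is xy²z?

xy^2z = ε·q·q·pqpqppppqq = qqpqpqppppqq.
Reading y = q takes M from A back to A, so after x·y·y the machine is still in A, and z then leads to the accepting state A. Hence qqpqpqppppqq ∈ L(M).

qqpqpqppppqq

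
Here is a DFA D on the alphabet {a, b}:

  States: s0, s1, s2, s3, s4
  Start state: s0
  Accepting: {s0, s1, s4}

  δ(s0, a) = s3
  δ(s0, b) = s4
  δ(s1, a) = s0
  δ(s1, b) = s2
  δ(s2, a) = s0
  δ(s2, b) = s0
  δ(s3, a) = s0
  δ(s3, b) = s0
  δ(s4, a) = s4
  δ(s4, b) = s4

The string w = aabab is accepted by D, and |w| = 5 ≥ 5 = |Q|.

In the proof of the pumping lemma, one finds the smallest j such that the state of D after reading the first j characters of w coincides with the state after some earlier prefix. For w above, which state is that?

s0

State sequence: s0 -a-> s3 -a-> s0 -b-> s4 -a-> s4 -b-> s4
First repeat at step 2: s0 was already visited.

The earliest repeat is at step j = 2: D is in s0, which it already visited at step i = 0.
With |Q| = 5, pigeonhole forces a state repeat no later than step 5; the substring read between the first and second visits to that state can be pumped.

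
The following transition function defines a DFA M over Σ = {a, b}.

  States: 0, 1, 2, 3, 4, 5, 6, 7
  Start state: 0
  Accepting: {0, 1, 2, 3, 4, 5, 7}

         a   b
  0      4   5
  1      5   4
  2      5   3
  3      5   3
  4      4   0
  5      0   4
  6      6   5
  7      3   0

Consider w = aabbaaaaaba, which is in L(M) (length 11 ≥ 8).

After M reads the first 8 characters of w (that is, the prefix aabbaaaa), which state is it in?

4

Run of M on the first 8 characters of w = a a b b a a a a:
  step 0: 0  (start)
  step 1: 4  (read a: 0→4)
  step 2: 4  (read a: 4→4)
  step 3: 0  (read b: 4→0)
  step 4: 5  (read b: 0→5)
  step 5: 0  (read a: 5→0)
  step 6: 4  (read a: 0→4)
  step 7: 4  (read a: 4→4)
  step 8: 4  (read a: 4→4)

After reading 8 characters, M is in state 4.
(This kind of state-tracing is the core of the pumping-lemma construction: with 8 states, pigeonhole forces a repeat within the first 8 steps.)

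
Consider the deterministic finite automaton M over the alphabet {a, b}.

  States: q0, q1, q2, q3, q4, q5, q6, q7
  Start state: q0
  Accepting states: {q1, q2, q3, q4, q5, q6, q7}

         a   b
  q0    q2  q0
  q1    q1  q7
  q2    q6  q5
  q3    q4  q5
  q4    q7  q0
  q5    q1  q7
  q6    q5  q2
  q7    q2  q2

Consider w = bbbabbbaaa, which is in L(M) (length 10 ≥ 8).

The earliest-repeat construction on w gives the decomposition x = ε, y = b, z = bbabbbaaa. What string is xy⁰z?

xy⁰z = xz = ε·bbabbbaaa = bbabbbaaa.
Reading y = b takes M from q0 back to q0, so after x the machine is still in q0, and z then leads to the accepting state q1. Hence bbabbbaaa ∈ L(M).

bbabbbaaa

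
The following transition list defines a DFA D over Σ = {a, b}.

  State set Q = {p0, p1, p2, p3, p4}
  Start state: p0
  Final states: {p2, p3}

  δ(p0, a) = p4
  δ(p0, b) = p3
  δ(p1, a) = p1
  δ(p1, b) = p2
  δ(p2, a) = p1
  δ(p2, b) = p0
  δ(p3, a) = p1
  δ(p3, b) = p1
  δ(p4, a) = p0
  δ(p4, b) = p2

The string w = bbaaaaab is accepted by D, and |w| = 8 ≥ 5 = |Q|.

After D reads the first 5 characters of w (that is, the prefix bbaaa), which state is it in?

Run of D on the first 5 characters of w = b b a a a:
  step 0: p0  (start)
  step 1: p3  (read b: p0→p3)
  step 2: p1  (read b: p3→p1)
  step 3: p1  (read a: p1→p1)
  step 4: p1  (read a: p1→p1)
  step 5: p1  (read a: p1→p1)

After reading 5 characters, D is in state p1.
(This kind of state-tracing is the core of the pumping-lemma construction: with 5 states, pigeonhole forces a repeat within the first 5 steps.)

p1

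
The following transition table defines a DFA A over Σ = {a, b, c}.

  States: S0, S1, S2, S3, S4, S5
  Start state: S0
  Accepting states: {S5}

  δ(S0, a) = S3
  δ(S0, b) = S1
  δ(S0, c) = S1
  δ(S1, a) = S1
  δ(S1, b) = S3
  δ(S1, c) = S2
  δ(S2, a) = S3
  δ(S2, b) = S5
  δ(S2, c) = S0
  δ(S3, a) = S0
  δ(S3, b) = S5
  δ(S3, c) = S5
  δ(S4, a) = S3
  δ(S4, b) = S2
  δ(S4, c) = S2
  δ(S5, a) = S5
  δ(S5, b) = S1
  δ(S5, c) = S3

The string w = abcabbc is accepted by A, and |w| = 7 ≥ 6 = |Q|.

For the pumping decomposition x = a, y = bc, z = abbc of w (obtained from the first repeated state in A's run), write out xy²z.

xy^2z = a·bc·bc·abbc = abcbcabbc.
Reading y = bc takes A from S3 back to S3, so after x·y·y the machine is still in S3, and z then leads to the accepting state S5. Hence abcbcabbc ∈ L(A).

abcbcabbc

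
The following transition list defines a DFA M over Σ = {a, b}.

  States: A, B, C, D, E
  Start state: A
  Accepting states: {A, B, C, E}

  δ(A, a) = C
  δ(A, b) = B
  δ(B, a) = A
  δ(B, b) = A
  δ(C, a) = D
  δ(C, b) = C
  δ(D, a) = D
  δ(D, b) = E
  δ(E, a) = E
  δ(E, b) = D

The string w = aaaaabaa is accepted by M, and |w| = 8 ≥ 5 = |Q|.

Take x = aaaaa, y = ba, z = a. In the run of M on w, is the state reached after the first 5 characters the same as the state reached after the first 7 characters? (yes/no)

no

Run of M on the first 7 characters of w = a a a a a b a:
  step 0: A  (start)
  step 1: C  (read a: A→C)
  step 2: D  (read a: C→D)
  step 3: D  (read a: D→D)
  step 4: D  (read a: D→D)
  step 5: D  (read a: D→D)
  step 6: E  (read b: D→E)
  step 7: E  (read a: E→E)

After x (step 5): D. After xy (step 7): E.
They differ (D ≠ E), so y is not a cycle from the state after x; this split is not the one the pumping-lemma construction produces, and pumping y need not keep the string in L(M).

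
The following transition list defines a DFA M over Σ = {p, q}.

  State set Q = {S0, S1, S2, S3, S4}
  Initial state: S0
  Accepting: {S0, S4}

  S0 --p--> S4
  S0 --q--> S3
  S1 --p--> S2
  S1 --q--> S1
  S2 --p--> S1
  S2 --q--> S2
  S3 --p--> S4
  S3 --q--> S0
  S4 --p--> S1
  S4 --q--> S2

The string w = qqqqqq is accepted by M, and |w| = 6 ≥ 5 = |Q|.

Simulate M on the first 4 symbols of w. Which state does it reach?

S0

Run of M on the first 4 characters of w = q q q q:
  step 0: S0  (start)
  step 1: S3  (read q: S0→S3)
  step 2: S0  (read q: S3→S0)
  step 3: S3  (read q: S0→S3)
  step 4: S0  (read q: S3→S0)

After reading 4 characters, M is in state S0.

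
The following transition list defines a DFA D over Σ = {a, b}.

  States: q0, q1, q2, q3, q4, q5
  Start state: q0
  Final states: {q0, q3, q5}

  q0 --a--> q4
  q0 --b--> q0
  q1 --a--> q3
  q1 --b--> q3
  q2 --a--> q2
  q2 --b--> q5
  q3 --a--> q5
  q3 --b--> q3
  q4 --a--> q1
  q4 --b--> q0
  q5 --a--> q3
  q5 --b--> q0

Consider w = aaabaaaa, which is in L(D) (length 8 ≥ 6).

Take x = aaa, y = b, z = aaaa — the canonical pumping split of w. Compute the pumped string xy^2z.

aaabbaaaa

xy^2z = aaa·b·b·aaaa = aaabbaaaa.
Reading y = b takes D from q3 back to q3, so after x·y·y the machine is still in q3, and z then leads to the accepting state q3. Hence aaabbaaaa ∈ L(D).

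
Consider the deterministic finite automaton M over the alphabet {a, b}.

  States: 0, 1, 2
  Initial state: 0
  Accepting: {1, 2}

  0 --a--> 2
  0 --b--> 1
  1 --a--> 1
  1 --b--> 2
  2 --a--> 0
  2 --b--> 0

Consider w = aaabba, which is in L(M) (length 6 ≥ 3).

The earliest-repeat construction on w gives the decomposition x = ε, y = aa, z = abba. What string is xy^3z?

xy^3z = ε·aa·aa·aa·abba = aaaaaaabba.
Reading y = aa takes M from 0 back to 0, so after x·y·y·y the machine is still in 0, and z then leads to the accepting state 1. Hence aaaaaaabba ∈ L(M).

aaaaaaabba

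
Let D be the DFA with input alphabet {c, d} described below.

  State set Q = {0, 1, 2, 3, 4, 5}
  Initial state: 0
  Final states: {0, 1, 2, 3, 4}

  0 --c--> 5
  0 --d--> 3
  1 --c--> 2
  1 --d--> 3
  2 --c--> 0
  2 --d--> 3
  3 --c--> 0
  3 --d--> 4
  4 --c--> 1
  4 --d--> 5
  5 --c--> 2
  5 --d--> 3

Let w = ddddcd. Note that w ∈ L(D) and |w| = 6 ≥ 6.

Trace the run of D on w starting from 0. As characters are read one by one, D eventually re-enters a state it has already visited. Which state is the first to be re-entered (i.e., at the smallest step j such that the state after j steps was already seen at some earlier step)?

3

State sequence: 0 -d-> 3 -d-> 4 -d-> 5 -d-> 3 -c-> 0 -d-> 3
First repeat at step 4: 3 was already visited.

The earliest repeat is at step j = 4: D is in 3, which it already visited at step i = 1.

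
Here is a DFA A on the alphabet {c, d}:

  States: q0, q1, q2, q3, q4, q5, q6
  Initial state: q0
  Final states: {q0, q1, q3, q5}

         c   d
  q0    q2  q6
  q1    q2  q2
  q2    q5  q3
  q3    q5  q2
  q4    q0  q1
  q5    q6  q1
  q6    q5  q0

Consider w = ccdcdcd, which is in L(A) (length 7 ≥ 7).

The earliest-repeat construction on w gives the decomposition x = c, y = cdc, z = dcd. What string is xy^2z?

ccdccdcdcd

xy^2z = c·cdc·cdc·dcd = ccdccdcdcd.
Reading y = cdc takes A from q2 back to q2, so after x·y·y the machine is still in q2, and z then leads to the accepting state q1. Hence ccdccdcdcd ∈ L(A).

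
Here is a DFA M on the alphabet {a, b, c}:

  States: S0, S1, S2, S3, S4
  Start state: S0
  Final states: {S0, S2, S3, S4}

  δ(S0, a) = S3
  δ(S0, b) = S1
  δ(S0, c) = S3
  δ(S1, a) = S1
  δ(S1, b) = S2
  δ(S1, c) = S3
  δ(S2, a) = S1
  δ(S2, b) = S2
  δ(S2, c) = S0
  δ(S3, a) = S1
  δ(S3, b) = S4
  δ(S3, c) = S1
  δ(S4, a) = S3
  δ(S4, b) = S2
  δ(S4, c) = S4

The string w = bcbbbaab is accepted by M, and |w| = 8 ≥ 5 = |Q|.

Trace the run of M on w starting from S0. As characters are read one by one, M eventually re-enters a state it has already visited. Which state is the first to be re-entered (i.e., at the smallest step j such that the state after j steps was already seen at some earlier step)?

State sequence: S0 -b-> S1 -c-> S3 -b-> S4 -b-> S2 -b-> S2 -a-> S1 -a-> S1 -b-> S2
First repeat at step 5: S2 was already visited.

The earliest repeat is at step j = 5: M is in S2, which it already visited at step i = 4.

S2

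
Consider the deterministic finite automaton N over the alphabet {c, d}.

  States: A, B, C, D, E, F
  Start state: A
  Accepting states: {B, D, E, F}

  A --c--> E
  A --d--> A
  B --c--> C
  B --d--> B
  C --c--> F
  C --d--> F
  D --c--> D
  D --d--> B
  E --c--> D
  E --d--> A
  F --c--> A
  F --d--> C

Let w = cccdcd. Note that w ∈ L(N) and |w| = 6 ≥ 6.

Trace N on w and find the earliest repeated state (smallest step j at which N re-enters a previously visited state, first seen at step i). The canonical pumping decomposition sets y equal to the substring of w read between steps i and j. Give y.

State sequence: A -c-> E -c-> D -c-> D -d-> B -c-> C -d-> F
First repeat at step 3: D was already visited.

So i = 2, j = 3, giving x = w[0:2] = cc, y = w[2:3] = c, z = w[3:6] = dcd.
Check: |xy| = 3 ≤ 6 and |y| = 1 ≥ 1. Reading y takes N from D back to D, so every xyⁱz is accepted.
The DFA has 6 states, so the proof of the pumping lemma guarantees a repeated state among the first 6+1 visited; the segment between the two visits is the pumpable y.

c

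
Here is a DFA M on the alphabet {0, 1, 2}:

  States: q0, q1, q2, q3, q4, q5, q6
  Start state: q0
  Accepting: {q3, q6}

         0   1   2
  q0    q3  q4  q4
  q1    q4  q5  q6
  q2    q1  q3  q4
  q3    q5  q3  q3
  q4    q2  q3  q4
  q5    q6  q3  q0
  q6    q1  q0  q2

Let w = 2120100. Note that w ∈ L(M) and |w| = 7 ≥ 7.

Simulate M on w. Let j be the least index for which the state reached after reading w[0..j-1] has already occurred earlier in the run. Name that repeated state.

State sequence: q0 -2-> q4 -1-> q3 -2-> q3 -0-> q5 -1-> q3 -0-> q5 -0-> q6
First repeat at step 3: q3 was already visited.

The earliest repeat is at step j = 3: M is in q3, which it already visited at step i = 2.
Since M has 7 states, any run of length ≥ 7 visits 7+1 states, so by pigeonhole some state repeats within the first 7 steps — that repeat gives the pumpable loop.

q3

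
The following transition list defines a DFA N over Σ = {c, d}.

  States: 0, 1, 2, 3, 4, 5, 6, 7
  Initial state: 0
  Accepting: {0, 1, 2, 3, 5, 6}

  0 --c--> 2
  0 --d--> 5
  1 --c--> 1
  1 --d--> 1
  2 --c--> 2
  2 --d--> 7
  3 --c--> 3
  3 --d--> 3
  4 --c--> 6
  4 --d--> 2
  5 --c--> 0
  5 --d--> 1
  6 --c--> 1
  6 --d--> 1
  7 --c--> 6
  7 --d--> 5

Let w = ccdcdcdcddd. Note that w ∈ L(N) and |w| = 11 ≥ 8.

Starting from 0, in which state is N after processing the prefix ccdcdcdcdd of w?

State sequence: 0 -c-> 2 -c-> 2 -d-> 7 -c-> 6 -d-> 1 -c-> 1 -d-> 1 -c-> 1 -d-> 1 -d-> 1

After reading 10 characters, N is in state 1.

1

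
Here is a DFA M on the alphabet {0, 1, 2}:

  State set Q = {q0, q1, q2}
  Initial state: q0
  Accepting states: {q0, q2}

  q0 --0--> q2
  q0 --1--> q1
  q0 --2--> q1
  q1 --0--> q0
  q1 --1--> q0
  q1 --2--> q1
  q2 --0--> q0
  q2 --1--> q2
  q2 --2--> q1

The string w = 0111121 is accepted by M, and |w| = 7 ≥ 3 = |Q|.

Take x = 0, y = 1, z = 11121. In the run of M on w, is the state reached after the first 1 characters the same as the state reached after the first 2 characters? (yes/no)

yes

Run of M on the first 2 characters of w = 0 1:
  step 0: q0  (start)
  step 1: q2  (read 0: q0→q2)
  step 2: q2  (read 1: q2→q2)

After x (step 1): q2. After xy (step 2): q2.
They match, so y = 1 drives M around a cycle from q2 back to itself; pumping y any number of times keeps M in q2 before reading z, and xyⁱz ∈ L(M) for every i ≥ 0.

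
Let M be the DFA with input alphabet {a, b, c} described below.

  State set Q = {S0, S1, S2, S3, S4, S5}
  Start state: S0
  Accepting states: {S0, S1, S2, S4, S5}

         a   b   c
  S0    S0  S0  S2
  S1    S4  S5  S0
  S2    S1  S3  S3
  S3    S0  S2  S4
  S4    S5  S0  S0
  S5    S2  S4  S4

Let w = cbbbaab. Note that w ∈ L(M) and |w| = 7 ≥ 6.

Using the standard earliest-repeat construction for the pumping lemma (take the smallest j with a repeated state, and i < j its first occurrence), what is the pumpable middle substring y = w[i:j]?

Run of M on w = c b b b a a b:
  step 0: S0  (start)
  step 1: S2  (read c: S0→S2)
  step 2: S3  (read b: S2→S3)
  step 3: S2  (read b: S3→S2)   ← first repeat (S2 seen earlier)
  step 4: S3  (read b: S2→S3)
  step 5: S0  (read a: S3→S0)
  step 6: S0  (read a: S0→S0)
  step 7: S0  (read b: S0→S0)

So i = 1, j = 3, giving x = w[0:1] = c, y = w[1:3] = bb, z = w[3:7] = baab.
Check: |xy| = 3 ≤ 6 and |y| = 2 ≥ 1. Reading y takes M from S2 back to S2, so every xyⁱz is accepted.

bb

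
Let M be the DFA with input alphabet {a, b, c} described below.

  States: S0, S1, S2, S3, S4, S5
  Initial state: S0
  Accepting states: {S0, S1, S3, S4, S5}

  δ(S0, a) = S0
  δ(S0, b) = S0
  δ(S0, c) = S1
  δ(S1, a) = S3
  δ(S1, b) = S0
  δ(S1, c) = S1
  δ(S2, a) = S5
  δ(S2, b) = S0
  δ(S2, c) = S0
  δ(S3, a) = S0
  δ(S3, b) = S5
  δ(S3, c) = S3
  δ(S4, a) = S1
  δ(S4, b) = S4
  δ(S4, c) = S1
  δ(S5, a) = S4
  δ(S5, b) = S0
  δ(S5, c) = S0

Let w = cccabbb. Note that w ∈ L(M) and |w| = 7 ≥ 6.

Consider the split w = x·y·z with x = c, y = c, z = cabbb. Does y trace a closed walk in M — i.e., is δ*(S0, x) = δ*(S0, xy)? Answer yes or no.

Run of M on the first 2 characters of w = c c:
  step 0: S0  (start)
  step 1: S1  (read c: S0→S1)
  step 2: S1  (read c: S1→S1)

After x (step 1): S1. After xy (step 2): S1.
They match, so y = c drives M around a cycle from S1 back to itself; pumping y any number of times keeps M in S1 before reading z, and xyⁱz ∈ L(M) for every i ≥ 0.

yes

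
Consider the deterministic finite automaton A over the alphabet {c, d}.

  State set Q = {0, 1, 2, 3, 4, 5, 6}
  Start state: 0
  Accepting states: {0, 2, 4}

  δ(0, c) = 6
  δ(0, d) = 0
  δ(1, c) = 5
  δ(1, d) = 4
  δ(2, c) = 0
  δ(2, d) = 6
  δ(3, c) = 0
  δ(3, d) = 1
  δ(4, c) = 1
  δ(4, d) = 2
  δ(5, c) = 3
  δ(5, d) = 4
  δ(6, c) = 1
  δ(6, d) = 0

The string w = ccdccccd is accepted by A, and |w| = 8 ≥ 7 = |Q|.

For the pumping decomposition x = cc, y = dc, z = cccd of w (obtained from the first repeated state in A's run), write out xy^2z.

ccdcdccccd

xy^2z = cc·dc·dc·cccd = ccdcdccccd.
Reading y = dc takes A from 1 back to 1, so after x·y·y the machine is still in 1, and z then leads to the accepting state 0. Hence ccdcdccccd ∈ L(A).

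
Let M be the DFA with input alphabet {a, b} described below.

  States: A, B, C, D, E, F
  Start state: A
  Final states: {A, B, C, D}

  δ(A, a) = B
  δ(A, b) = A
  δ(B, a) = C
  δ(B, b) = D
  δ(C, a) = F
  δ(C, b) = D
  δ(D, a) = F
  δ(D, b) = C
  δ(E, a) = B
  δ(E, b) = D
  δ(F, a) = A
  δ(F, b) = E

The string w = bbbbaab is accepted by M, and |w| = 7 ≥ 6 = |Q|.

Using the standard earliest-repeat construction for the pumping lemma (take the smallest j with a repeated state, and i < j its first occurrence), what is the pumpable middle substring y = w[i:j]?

b

State sequence: A -b-> A -b-> A -b-> A -b-> A -a-> B -a-> C -b-> D
First repeat at step 1: A was already visited.

So i = 0, j = 1, giving x = w[0:0] = ε, y = w[0:1] = b, z = w[1:7] = bbbaab.
Check: |xy| = 1 ≤ 6 and |y| = 1 ≥ 1. Reading y takes M from A back to A, so every xyⁱz is accepted.
The DFA has 6 states, so the proof of the pumping lemma guarantees a repeated state among the first 6+1 visited; the segment between the two visits is the pumpable y.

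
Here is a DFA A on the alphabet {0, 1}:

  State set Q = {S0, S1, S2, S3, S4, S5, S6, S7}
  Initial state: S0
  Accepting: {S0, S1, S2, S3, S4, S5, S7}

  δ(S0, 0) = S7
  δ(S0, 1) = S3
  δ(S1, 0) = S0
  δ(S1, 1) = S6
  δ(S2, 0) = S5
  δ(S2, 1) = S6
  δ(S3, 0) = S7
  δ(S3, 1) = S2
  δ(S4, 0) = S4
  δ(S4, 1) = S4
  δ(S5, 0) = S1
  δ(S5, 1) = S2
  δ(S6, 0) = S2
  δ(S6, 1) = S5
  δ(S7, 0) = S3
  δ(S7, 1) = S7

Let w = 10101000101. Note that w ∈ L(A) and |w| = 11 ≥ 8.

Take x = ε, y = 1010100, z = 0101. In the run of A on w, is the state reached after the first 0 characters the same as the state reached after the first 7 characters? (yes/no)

no

State sequence: S0 -1-> S3 -0-> S7 -1-> S7 -0-> S3 -1-> S2 -0-> S5 -0-> S1

After x (step 0): S0. After xy (step 7): S1.
They differ (S0 ≠ S1), so y is not a cycle from the state after x; this split is not the one the pumping-lemma construction produces, and pumping y need not keep the string in L(A).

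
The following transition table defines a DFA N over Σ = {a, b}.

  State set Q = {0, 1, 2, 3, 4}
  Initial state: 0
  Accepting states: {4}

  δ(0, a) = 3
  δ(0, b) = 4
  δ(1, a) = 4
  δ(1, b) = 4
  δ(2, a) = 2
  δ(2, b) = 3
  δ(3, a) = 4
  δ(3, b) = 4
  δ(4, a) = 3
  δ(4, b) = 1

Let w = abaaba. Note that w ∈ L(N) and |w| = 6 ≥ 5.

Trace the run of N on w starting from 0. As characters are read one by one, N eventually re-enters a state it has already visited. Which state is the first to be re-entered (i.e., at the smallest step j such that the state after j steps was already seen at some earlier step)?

State sequence: 0 -a-> 3 -b-> 4 -a-> 3 -a-> 4 -b-> 1 -a-> 4
First repeat at step 3: 3 was already visited.

The earliest repeat is at step j = 3: N is in 3, which it already visited at step i = 1.
The DFA has 5 states, so the proof of the pumping lemma guarantees a repeated state among the first 5+1 visited; the segment between the two visits is the pumpable y.

3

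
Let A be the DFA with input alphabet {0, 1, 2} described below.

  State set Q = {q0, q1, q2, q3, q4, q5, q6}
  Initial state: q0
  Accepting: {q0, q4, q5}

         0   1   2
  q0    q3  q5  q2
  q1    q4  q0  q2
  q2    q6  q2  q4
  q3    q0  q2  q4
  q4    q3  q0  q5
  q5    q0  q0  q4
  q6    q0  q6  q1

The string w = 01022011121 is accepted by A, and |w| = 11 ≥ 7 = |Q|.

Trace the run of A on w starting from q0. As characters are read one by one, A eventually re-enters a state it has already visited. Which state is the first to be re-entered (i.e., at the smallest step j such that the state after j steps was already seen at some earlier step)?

q2

State sequence: q0 -0-> q3 -1-> q2 -0-> q6 -2-> q1 -2-> q2 -0-> q6 -1-> q6 -1-> q6 -1-> q6 -2-> q1 -1-> q0
First repeat at step 5: q2 was already visited.

The earliest repeat is at step j = 5: A is in q2, which it already visited at step i = 2.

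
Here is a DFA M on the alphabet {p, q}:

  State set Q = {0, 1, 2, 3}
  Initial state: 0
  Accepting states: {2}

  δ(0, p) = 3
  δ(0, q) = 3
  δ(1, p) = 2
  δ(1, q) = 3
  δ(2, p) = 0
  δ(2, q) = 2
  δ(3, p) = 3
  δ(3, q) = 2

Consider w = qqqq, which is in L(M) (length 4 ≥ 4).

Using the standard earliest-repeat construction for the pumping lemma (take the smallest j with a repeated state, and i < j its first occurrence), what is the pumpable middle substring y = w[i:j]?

q

State sequence: 0 -q-> 3 -q-> 2 -q-> 2 -q-> 2
First repeat at step 3: 2 was already visited.

So i = 2, j = 3, giving x = w[0:2] = qq, y = w[2:3] = q, z = w[3:4] = q.
Check: |xy| = 3 ≤ 4 and |y| = 1 ≥ 1. Reading y takes M from 2 back to 2, so every xyⁱz is accepted.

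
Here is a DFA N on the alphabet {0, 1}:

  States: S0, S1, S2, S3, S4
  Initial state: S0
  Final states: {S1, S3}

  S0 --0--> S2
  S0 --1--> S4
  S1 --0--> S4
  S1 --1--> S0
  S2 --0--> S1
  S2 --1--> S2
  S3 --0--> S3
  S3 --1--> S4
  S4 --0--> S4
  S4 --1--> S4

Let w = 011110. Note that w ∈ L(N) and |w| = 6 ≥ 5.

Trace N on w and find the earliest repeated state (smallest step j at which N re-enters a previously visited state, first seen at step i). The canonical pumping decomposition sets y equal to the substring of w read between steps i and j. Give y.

1

State sequence: S0 -0-> S2 -1-> S2 -1-> S2 -1-> S2 -1-> S2 -0-> S1
First repeat at step 2: S2 was already visited.

So i = 1, j = 2, giving x = w[0:1] = 0, y = w[1:2] = 1, z = w[2:6] = 1110.
Check: |xy| = 2 ≤ 5 and |y| = 1 ≥ 1. Reading y takes N from S2 back to S2, so every xyⁱz is accepted.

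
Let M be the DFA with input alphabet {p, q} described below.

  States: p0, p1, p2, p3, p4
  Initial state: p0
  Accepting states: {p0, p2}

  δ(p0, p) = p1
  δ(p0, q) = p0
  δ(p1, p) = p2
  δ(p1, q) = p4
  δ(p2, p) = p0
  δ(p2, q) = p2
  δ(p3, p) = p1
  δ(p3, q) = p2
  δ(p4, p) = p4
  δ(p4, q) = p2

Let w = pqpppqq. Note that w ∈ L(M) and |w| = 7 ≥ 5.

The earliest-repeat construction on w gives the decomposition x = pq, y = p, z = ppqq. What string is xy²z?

pqppppqq

xy^2z = pq·p·p·ppqq = pqppppqq.
Reading y = p takes M from p4 back to p4, so after x·y·y the machine is still in p4, and z then leads to the accepting state p2. Hence pqppppqq ∈ L(M).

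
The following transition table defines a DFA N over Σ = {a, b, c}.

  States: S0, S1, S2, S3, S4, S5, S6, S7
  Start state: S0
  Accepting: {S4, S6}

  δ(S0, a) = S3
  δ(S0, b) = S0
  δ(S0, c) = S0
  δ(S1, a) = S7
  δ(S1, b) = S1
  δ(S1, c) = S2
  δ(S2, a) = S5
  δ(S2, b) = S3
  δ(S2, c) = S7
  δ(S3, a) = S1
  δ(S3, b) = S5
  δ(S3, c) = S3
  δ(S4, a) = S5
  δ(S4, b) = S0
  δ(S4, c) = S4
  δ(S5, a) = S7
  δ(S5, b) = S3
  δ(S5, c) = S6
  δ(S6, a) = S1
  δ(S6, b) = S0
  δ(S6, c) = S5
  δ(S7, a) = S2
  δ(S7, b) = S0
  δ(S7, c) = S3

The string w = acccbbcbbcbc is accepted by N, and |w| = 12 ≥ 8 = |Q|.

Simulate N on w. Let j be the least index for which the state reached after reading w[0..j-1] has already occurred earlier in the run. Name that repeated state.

S3

State sequence: S0 -a-> S3 -c-> S3 -c-> S3 -c-> S3 -b-> S5 -b-> S3 -c-> S3 -b-> S5 -b-> S3 -c-> S3 -b-> S5 -c-> S6
First repeat at step 2: S3 was already visited.

The earliest repeat is at step j = 2: N is in S3, which it already visited at step i = 1.
Since N has 8 states, any run of length ≥ 8 visits 8+1 states, so by pigeonhole some state repeats within the first 8 steps — that repeat gives the pumpable loop.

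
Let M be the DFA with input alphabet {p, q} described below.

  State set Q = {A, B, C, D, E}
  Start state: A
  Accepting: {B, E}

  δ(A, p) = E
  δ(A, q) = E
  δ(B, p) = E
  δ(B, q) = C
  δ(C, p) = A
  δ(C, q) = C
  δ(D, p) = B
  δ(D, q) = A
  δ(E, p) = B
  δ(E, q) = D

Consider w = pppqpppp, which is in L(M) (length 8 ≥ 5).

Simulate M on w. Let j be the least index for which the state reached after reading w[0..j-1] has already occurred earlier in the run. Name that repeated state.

E

State sequence: A -p-> E -p-> B -p-> E -q-> D -p-> B -p-> E -p-> B -p-> E
First repeat at step 3: E was already visited.

The earliest repeat is at step j = 3: M is in E, which it already visited at step i = 1.
Pumping length from the standard proof: p = 5 (the number of states). The repeated state found above gives |xy| = j ≤ 5 and |y| = j − i ≥ 1.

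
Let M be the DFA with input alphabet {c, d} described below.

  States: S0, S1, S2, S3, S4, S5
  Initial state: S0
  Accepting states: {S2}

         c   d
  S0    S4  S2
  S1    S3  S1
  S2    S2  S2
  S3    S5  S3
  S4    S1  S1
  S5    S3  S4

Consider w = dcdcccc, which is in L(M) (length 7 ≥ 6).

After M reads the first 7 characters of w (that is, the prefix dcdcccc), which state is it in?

S2

State sequence: S0 -d-> S2 -c-> S2 -d-> S2 -c-> S2 -c-> S2 -c-> S2 -c-> S2

After reading 7 characters, M is in state S2.
(This kind of state-tracing is the core of the pumping-lemma construction: with 6 states, pigeonhole forces a repeat within the first 6 steps.)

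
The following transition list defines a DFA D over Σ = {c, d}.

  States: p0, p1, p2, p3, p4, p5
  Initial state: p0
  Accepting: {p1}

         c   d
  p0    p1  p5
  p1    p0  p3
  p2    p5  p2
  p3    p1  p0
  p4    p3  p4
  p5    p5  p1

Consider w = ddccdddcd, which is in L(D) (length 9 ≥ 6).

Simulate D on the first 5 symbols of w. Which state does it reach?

p3

Run of D on the first 5 characters of w = d d c c d:
  step 0: p0  (start)
  step 1: p5  (read d: p0→p5)
  step 2: p1  (read d: p5→p1)
  step 3: p0  (read c: p1→p0)
  step 4: p1  (read c: p0→p1)
  step 5: p3  (read d: p1→p3)

After reading 5 characters, D is in state p3.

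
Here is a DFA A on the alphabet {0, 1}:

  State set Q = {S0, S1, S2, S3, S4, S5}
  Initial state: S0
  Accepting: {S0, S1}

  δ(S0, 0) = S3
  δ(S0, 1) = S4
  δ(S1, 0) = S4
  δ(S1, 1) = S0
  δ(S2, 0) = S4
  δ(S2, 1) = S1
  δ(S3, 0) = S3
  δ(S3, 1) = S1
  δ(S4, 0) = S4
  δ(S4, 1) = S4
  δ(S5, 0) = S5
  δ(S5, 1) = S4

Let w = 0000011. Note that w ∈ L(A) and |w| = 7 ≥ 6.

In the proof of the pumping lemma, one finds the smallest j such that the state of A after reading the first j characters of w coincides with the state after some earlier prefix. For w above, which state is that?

S3

State sequence: S0 -0-> S3 -0-> S3 -0-> S3 -0-> S3 -0-> S3 -1-> S1 -1-> S0
First repeat at step 2: S3 was already visited.

The earliest repeat is at step j = 2: A is in S3, which it already visited at step i = 1.
Since A has 6 states, any run of length ≥ 6 visits 6+1 states, so by pigeonhole some state repeats within the first 6 steps — that repeat gives the pumpable loop.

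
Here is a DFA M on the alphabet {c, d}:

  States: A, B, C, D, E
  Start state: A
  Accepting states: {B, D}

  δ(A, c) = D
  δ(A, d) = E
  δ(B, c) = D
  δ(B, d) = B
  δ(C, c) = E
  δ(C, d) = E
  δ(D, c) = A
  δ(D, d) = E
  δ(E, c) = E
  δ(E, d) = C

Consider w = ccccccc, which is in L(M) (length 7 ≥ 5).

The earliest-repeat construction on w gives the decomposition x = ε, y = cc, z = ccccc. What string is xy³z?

xy^3z = ε·cc·cc·cc·ccccc = ccccccccccc.
Reading y = cc takes M from A back to A, so after x·y·y·y the machine is still in A, and z then leads to the accepting state D. Hence ccccccccccc ∈ L(M).

ccccccccccc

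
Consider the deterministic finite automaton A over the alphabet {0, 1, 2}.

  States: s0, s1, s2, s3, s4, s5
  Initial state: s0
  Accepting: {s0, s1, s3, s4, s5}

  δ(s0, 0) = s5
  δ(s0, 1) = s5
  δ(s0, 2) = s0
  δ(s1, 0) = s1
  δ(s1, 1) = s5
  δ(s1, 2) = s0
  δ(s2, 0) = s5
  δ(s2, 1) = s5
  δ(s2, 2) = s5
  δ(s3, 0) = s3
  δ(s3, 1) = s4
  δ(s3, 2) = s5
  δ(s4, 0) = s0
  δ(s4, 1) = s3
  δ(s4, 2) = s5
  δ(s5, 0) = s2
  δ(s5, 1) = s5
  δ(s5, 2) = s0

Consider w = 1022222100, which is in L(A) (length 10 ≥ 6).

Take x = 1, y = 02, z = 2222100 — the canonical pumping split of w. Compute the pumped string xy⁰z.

12222100

xy⁰z = xz = 1·2222100 = 12222100.
Reading y = 02 takes A from s5 back to s5, so after x the machine is still in s5, and z then leads to the accepting state s5. Hence 12222100 ∈ L(A).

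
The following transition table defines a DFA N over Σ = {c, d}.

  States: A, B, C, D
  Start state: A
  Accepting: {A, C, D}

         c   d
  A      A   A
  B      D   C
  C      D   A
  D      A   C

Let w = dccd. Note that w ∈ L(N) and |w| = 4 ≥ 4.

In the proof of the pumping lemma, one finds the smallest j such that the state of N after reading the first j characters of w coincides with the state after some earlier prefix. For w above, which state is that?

State sequence: A -d-> A -c-> A -c-> A -d-> A
First repeat at step 1: A was already visited.

The earliest repeat is at step j = 1: N is in A, which it already visited at step i = 0.

A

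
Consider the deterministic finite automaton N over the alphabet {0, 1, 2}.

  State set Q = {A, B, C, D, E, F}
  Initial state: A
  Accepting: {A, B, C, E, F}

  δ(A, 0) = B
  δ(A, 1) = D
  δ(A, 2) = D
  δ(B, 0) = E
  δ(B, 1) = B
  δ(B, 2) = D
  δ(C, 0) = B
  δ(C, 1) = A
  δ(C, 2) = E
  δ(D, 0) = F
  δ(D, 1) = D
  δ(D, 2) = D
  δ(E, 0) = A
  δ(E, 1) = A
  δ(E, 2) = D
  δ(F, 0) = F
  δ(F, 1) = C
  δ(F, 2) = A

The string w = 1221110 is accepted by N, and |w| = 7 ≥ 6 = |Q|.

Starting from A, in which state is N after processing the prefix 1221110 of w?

State sequence: A -1-> D -2-> D -2-> D -1-> D -1-> D -1-> D -0-> F

After reading 7 characters, N is in state F.

F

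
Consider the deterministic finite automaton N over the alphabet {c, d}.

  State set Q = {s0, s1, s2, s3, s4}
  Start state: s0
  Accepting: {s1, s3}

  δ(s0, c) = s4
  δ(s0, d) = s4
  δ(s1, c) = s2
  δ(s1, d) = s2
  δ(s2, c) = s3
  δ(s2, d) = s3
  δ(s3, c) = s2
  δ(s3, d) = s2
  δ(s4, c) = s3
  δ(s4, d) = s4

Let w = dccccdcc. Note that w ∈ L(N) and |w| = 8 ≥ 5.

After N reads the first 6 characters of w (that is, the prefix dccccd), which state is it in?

State sequence: s0 -d-> s4 -c-> s3 -c-> s2 -c-> s3 -c-> s2 -d-> s3

After reading 6 characters, N is in state s3.

s3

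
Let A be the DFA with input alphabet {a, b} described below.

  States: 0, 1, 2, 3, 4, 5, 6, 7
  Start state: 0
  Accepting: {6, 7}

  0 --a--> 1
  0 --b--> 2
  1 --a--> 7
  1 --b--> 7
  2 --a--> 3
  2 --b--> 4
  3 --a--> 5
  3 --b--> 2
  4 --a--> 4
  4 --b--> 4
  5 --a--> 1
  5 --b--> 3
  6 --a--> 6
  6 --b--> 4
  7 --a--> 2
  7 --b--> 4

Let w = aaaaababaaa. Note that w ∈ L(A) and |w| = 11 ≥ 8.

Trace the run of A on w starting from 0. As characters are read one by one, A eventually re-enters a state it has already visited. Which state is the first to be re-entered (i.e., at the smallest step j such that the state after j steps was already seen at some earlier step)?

State sequence: 0 -a-> 1 -a-> 7 -a-> 2 -a-> 3 -a-> 5 -b-> 3 -a-> 5 -b-> 3 -a-> 5 -a-> 1 -a-> 7
First repeat at step 6: 3 was already visited.

The earliest repeat is at step j = 6: A is in 3, which it already visited at step i = 4.

3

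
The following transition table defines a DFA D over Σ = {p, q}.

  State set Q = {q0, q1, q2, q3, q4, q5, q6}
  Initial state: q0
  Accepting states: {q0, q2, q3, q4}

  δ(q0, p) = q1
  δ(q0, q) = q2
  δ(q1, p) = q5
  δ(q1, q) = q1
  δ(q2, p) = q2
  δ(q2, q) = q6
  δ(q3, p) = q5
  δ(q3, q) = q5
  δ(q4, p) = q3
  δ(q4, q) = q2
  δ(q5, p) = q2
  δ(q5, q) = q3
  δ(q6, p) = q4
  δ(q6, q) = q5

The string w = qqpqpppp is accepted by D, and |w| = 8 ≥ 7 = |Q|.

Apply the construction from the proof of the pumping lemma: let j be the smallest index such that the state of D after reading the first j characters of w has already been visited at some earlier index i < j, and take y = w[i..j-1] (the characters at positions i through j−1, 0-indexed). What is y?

Run of D on w = q q p q p p p p:
  step 0: q0  (start)
  step 1: q2  (read q: q0→q2)
  step 2: q6  (read q: q2→q6)
  step 3: q4  (read p: q6→q4)
  step 4: q2  (read q: q4→q2)   ← first repeat (q2 seen earlier)
  step 5: q2  (read p: q2→q2)
  step 6: q2  (read p: q2→q2)
  step 7: q2  (read p: q2→q2)
  step 8: q2  (read p: q2→q2)

So i = 1, j = 4, giving x = w[0:1] = q, y = w[1:4] = qpq, z = w[4:8] = pppp.
Check: |xy| = 4 ≤ 7 and |y| = 3 ≥ 1. Reading y takes D from q2 back to q2, so every xyⁱz is accepted.

qpq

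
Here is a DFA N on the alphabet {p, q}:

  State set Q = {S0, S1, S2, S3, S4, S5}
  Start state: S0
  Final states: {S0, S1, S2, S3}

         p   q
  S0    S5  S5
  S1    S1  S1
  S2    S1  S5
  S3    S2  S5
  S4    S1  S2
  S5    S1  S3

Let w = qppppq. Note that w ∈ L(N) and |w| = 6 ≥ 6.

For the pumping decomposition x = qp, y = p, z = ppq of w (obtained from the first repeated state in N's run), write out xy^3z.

xy^3z = qp·p·p·p·ppq = qppppppq.
Reading y = p takes N from S1 back to S1, so after x·y·y·y the machine is still in S1, and z then leads to the accepting state S1. Hence qppppppq ∈ L(N).

qppppppq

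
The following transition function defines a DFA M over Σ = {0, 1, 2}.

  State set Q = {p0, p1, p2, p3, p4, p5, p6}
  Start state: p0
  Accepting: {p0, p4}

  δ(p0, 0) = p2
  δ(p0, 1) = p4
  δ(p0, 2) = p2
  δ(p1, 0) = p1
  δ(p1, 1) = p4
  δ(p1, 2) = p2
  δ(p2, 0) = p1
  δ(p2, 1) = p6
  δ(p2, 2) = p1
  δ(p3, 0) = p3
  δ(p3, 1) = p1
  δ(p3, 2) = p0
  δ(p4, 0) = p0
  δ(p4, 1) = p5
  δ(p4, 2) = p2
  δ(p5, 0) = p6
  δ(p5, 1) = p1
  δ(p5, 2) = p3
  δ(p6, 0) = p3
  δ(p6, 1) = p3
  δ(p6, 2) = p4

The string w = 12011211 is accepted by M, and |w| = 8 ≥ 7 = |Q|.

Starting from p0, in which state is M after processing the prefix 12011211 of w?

p4

State sequence: p0 -1-> p4 -2-> p2 -0-> p1 -1-> p4 -1-> p5 -2-> p3 -1-> p1 -1-> p4

After reading 8 characters, M is in state p4.
(This kind of state-tracing is the core of the pumping-lemma construction: with 7 states, pigeonhole forces a repeat within the first 7 steps.)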